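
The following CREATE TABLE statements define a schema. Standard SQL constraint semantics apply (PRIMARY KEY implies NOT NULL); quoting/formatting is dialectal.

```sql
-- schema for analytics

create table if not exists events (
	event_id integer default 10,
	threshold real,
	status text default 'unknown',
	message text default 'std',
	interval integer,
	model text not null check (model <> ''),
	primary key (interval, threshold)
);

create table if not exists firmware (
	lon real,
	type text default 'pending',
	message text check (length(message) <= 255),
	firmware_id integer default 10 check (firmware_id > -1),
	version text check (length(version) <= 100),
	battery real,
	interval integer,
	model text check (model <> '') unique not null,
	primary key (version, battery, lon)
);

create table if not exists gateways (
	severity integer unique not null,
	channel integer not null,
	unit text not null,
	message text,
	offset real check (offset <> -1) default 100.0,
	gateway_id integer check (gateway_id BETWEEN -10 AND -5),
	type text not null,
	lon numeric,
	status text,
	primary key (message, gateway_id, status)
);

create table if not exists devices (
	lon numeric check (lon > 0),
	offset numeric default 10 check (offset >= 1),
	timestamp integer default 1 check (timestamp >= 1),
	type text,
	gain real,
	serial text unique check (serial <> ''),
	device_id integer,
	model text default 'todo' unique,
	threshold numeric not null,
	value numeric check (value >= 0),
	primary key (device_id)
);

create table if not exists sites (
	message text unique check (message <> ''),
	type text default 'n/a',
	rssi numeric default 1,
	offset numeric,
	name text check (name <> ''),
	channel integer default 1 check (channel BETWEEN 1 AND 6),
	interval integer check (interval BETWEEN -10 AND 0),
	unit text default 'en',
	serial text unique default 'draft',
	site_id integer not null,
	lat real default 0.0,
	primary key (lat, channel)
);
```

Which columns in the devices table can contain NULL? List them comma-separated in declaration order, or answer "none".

- lon: CHECK does not forbid NULL (a CHECK constraint passes when its expression is NULL) → nullable.
- offset: CHECK does not forbid NULL (a CHECK constraint passes when its expression is NULL) → nullable.
- timestamp: CHECK does not forbid NULL (a CHECK constraint passes when its expression is NULL) → nullable.
- type: no NOT NULL constraint applies → nullable.
- gain: no NOT NULL constraint applies → nullable.
- serial: CHECK does not forbid NULL (a CHECK constraint passes when its expression is NULL) → nullable.
- device_id: part of the PRIMARY KEY, which implies NOT NULL → not nullable.
- model: UNIQUE does not imply NOT NULL → nullable.
- threshold: declared NOT NULL → not nullable.
- value: CHECK does not forbid NULL (a CHECK constraint passes when its expression is NULL) → nullable.

lon, offset, timestamp, type, gain, serial, model, value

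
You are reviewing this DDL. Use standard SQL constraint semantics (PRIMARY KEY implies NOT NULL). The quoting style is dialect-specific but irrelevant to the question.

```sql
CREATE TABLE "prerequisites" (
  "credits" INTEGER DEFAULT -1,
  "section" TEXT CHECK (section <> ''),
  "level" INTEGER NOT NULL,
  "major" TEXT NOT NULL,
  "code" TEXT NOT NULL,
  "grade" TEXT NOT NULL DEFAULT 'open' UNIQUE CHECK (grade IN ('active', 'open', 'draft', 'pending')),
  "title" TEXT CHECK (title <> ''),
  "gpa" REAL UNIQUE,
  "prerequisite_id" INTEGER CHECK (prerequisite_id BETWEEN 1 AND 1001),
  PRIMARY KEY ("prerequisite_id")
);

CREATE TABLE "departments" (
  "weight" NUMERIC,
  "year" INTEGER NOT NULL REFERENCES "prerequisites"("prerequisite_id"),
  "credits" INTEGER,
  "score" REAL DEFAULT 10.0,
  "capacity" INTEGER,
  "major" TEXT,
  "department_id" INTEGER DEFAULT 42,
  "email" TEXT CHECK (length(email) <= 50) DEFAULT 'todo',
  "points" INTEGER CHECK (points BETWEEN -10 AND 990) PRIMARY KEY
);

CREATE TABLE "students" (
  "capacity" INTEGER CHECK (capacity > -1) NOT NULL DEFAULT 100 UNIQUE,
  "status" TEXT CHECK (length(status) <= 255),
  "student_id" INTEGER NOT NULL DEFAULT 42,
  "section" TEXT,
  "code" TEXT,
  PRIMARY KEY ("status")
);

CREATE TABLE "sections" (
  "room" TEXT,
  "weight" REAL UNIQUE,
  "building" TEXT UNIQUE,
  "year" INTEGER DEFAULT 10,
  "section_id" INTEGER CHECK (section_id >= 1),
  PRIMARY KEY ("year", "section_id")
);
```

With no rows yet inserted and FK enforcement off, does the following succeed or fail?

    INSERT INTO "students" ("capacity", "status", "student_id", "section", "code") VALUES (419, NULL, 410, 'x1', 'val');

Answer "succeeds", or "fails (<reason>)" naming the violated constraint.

fails (NOT NULL on status)

status is explicitly set to NULL, but status is part of the PRIMARY KEY (implied NOT NULL).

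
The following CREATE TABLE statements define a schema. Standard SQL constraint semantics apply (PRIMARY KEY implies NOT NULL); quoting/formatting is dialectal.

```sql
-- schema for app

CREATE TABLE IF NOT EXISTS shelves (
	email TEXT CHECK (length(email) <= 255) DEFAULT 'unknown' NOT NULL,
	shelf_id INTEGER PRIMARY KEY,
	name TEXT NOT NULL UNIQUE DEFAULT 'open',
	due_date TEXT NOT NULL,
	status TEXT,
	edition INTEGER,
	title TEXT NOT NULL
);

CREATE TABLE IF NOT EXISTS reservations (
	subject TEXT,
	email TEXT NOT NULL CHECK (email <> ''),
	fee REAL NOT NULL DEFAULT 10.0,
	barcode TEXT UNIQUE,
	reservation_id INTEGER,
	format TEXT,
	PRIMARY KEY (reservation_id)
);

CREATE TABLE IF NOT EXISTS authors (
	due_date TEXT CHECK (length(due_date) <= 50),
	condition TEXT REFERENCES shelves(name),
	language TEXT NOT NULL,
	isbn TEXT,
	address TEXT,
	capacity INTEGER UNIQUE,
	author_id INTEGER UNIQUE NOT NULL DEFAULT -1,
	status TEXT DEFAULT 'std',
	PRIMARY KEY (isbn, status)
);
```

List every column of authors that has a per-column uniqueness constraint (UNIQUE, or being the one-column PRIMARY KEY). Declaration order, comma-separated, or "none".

capacity, author_id

- due_date: no UNIQUE or single-column PK constraint.
- condition: no UNIQUE or single-column PK constraint.
- language: no UNIQUE or single-column PK constraint.
- isbn: part of a composite PRIMARY KEY — only the tuple is unique, not this column on its own.
- address: no UNIQUE or single-column PK constraint.
- capacity: declared UNIQUE → unique.
- author_id: declared UNIQUE → unique.
- status: part of a composite PRIMARY KEY — only the tuple is unique, not this column on its own.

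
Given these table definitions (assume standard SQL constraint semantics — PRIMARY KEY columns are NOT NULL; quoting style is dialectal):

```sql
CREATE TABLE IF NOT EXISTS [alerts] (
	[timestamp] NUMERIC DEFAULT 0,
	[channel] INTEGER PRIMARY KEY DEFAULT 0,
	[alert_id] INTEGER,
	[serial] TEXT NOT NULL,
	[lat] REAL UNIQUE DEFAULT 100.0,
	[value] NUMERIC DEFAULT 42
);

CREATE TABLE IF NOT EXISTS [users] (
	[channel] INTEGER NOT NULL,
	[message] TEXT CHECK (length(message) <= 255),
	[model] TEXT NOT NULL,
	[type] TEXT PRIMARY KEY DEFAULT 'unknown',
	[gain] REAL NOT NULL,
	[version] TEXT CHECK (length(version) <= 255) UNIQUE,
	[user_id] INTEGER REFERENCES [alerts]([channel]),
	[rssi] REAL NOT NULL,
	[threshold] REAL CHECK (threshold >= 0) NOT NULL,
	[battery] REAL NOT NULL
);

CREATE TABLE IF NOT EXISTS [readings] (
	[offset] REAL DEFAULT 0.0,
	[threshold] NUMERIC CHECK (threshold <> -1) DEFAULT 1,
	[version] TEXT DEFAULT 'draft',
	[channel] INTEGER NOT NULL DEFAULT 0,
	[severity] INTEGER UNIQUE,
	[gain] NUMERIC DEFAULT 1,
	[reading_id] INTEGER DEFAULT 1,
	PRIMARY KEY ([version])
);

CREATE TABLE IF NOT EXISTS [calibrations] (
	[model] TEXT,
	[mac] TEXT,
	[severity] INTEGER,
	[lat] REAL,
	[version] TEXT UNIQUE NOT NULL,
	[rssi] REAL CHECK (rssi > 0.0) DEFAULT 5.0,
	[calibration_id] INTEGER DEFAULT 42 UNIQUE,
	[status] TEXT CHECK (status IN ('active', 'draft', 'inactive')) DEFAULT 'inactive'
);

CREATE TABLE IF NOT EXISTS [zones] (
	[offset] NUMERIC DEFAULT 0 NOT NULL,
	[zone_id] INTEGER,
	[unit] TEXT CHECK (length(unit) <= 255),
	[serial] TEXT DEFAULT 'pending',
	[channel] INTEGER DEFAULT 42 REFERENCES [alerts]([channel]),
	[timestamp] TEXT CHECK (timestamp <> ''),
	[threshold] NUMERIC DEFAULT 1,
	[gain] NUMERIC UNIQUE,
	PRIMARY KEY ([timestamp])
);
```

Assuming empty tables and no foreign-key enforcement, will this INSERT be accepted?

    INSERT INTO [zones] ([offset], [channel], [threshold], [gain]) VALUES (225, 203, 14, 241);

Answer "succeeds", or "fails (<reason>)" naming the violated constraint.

timestamp is omitted from the column list and has no DEFAULT, so it would receive NULL.
But timestamp is part of the PRIMARY KEY (implied NOT NULL).

fails (NOT NULL on timestamp)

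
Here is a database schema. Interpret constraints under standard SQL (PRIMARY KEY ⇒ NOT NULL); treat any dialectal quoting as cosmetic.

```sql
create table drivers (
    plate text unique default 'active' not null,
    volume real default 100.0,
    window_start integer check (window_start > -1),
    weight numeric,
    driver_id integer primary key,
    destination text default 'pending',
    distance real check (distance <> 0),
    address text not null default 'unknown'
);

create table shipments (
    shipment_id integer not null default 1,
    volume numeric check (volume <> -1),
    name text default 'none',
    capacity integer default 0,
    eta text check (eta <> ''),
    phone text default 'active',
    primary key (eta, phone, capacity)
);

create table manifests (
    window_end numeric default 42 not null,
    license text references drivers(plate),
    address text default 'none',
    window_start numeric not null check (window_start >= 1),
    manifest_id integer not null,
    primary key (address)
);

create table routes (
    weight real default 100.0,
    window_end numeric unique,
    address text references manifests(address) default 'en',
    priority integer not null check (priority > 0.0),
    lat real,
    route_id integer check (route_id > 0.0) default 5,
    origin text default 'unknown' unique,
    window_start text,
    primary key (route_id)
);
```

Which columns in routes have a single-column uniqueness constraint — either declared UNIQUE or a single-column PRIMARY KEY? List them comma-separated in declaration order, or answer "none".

window_end, route_id, origin

- weight: no UNIQUE or single-column PK constraint.
- window_end: declared UNIQUE → unique.
- address: no UNIQUE or single-column PK constraint.
- priority: no UNIQUE or single-column PK constraint.
- lat: no UNIQUE or single-column PK constraint.
- route_id: single-column PRIMARY KEY → unique.
- origin: declared UNIQUE → unique.
- window_start: no UNIQUE or single-column PK constraint.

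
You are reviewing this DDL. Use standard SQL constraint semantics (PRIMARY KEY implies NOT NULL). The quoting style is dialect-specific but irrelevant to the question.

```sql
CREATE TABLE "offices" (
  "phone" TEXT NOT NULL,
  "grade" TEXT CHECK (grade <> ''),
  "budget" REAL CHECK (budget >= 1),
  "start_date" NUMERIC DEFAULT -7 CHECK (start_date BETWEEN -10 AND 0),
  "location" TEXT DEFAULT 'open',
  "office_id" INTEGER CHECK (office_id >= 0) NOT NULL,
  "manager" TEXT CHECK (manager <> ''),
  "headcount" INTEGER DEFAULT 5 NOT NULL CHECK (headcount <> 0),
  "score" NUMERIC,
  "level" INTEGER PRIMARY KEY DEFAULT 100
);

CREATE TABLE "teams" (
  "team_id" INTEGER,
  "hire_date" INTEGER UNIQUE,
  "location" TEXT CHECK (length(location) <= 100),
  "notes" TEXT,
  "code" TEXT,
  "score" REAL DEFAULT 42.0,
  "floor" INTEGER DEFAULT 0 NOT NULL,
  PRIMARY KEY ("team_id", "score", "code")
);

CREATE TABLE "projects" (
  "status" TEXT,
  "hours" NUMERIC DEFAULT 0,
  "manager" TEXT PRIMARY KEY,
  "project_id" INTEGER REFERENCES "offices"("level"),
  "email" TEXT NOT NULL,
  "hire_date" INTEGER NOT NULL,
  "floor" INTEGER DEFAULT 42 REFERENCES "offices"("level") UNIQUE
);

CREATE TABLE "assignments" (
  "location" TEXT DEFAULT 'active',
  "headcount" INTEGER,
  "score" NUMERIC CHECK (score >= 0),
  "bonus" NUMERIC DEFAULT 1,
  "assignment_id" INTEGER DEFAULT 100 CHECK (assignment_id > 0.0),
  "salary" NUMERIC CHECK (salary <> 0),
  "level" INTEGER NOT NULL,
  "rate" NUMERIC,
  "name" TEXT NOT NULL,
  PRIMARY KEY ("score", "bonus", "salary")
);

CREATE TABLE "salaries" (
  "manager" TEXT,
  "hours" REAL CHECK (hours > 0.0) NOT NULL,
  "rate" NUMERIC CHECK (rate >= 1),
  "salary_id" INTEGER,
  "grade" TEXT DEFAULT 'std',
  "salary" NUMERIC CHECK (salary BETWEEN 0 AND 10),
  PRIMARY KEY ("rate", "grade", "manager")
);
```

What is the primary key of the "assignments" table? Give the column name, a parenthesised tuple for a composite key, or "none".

(score, bonus, salary)

A table-level PRIMARY KEY clause names 3 columns: score, bonus, salary.
This is a composite key — the combination is unique, not each column individually.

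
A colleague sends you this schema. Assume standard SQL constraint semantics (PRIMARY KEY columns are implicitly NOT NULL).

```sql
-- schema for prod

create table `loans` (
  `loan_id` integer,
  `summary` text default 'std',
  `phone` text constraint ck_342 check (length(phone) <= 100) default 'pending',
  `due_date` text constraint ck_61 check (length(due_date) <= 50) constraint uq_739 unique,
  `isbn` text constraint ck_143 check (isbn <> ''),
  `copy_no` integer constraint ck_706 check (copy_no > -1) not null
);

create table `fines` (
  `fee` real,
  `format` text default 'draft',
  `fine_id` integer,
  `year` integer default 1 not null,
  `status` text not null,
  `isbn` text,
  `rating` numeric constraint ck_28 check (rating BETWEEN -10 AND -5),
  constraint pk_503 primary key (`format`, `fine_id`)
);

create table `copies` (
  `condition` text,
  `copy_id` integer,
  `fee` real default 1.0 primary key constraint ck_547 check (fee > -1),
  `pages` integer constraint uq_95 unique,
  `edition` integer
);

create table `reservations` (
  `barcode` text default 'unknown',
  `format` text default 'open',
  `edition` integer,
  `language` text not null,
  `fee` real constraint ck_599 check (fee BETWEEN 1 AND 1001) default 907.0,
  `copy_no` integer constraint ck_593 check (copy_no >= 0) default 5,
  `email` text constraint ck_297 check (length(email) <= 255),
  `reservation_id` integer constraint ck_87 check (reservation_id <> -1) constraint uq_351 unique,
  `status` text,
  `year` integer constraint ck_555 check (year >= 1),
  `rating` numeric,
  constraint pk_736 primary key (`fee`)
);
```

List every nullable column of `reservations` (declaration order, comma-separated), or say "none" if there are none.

- barcode: DEFAULT only fills an omitted column; an explicit NULL is still allowed → nullable.
- format: DEFAULT only fills an omitted column; an explicit NULL is still allowed → nullable.
- edition: no NOT NULL constraint applies → nullable.
- language: declared NOT NULL → not nullable.
- fee: part of the PRIMARY KEY, which implies NOT NULL → not nullable.
- copy_no: CHECK does not forbid NULL (a CHECK constraint passes when its expression is NULL) → nullable.
- email: CHECK does not forbid NULL (a CHECK constraint passes when its expression is NULL) → nullable.
- reservation_id: CHECK does not forbid NULL (a CHECK constraint passes when its expression is NULL) → nullable.
- status: no NOT NULL constraint applies → nullable.
- year: CHECK does not forbid NULL (a CHECK constraint passes when its expression is NULL) → nullable.
- rating: no NOT NULL constraint applies → nullable.

barcode, format, edition, copy_no, email, reservation_id, status, year, rating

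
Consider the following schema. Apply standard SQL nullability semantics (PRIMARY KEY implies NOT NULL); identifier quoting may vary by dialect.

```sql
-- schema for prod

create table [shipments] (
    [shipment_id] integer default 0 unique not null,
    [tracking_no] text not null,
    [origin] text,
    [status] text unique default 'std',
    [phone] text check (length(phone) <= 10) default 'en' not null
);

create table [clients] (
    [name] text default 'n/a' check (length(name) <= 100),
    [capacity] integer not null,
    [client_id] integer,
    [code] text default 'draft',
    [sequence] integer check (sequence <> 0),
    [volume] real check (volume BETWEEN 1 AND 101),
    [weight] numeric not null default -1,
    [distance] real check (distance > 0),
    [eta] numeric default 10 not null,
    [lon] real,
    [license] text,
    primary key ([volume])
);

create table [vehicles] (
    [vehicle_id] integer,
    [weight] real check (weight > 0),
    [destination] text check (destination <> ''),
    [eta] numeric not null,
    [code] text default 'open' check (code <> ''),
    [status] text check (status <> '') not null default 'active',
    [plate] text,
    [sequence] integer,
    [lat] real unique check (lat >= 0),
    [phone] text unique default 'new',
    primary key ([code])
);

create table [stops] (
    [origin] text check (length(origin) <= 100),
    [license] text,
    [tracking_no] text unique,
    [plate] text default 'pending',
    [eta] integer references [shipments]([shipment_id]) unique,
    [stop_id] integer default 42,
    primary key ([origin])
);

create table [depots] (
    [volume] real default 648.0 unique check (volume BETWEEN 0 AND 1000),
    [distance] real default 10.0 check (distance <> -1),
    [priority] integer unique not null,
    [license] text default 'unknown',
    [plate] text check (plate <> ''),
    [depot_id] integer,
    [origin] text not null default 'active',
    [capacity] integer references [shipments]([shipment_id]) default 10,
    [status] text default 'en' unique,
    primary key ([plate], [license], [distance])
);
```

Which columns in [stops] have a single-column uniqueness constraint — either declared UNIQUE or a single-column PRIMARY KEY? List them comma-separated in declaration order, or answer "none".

- origin: single-column PRIMARY KEY → unique.
- license: no UNIQUE or single-column PK constraint.
- tracking_no: declared UNIQUE → unique.
- plate: no UNIQUE or single-column PK constraint.
- eta: declared UNIQUE → unique.
- stop_id: no UNIQUE or single-column PK constraint.

origin, tracking_no, eta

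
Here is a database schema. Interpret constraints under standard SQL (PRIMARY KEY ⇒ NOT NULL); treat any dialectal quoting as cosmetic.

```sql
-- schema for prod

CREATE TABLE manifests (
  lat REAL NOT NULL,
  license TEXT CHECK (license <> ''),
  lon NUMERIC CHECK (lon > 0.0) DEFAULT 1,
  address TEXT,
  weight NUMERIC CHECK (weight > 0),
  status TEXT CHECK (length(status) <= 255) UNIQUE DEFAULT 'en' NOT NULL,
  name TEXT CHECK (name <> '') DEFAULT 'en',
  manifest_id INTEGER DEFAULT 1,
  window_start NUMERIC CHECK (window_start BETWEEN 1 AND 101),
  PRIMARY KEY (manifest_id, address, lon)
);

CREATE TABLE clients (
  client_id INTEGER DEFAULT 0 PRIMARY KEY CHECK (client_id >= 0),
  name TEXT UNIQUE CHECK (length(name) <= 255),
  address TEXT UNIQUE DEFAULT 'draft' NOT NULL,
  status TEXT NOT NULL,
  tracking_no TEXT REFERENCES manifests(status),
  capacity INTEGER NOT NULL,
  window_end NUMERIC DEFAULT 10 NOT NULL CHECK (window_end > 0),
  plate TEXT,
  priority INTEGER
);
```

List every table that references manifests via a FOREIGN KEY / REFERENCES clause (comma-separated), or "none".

- clients.tracking_no references manifests(status).

clients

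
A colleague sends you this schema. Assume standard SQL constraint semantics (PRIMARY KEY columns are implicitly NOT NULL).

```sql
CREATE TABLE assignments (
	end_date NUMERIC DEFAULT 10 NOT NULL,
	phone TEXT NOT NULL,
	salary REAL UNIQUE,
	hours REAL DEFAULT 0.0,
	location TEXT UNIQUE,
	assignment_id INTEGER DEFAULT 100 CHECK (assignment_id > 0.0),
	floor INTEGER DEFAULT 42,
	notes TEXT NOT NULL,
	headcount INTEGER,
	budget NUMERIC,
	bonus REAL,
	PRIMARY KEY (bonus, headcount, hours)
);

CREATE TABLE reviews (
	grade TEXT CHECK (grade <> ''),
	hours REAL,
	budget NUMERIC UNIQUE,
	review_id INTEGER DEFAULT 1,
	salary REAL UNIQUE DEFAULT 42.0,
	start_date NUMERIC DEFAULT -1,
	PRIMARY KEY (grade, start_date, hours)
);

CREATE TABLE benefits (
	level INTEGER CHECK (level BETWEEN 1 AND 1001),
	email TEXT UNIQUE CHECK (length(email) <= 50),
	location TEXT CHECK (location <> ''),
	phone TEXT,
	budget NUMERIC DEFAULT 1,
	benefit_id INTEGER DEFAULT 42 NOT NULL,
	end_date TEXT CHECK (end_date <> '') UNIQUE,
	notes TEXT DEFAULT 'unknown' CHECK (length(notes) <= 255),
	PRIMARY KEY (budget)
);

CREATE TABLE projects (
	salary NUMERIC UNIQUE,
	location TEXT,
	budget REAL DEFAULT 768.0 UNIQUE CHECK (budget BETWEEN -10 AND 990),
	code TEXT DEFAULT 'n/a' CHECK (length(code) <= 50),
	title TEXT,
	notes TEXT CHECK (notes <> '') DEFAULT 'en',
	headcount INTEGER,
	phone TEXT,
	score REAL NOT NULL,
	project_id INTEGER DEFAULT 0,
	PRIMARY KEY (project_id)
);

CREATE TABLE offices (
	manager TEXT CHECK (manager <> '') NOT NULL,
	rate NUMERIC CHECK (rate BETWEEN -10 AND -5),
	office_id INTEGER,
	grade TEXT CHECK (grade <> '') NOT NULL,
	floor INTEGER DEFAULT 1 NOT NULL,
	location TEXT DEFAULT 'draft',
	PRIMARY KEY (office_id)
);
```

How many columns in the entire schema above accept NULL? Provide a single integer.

assignments: 5 nullable (salary, location, assignment_id, floor, budget — PK (bonus, headcount, hours) and explicit NOT NULL columns excluded).
reviews: 3 nullable (budget, review_id, salary — PK (grade, start_date, hours) and explicit NOT NULL columns excluded).
benefits: 6 nullable (level, email, location, phone, end_date, notes — PK (budget) and explicit NOT NULL columns excluded).
projects: 8 nullable (salary, location, budget, code, title, notes, headcount, phone — PK (project_id) and explicit NOT NULL columns excluded).
offices: 2 nullable (rate, location — PK (office_id) and explicit NOT NULL columns excluded).
Total: 5 + 3 + 6 + 8 + 2 = 24.

24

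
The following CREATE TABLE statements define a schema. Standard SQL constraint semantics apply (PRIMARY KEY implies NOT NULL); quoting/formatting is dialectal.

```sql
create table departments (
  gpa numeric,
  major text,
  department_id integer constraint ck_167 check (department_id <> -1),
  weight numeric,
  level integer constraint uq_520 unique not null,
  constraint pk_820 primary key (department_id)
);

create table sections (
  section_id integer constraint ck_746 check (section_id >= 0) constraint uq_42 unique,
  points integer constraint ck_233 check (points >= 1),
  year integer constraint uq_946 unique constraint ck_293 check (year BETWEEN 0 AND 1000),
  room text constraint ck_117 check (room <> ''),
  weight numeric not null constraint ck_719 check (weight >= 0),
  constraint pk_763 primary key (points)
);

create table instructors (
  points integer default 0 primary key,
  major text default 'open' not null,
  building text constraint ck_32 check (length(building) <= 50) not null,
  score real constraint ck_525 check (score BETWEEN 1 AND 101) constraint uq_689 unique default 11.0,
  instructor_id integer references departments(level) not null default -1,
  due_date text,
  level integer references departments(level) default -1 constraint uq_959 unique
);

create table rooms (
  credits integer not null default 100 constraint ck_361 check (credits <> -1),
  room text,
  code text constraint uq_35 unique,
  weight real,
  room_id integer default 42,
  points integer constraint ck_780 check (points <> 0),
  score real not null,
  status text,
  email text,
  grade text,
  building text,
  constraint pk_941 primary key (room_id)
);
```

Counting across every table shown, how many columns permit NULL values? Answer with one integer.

17

departments: 3 nullable (gpa, major, weight — PK (department_id) and explicit NOT NULL columns excluded).
sections: 3 nullable (section_id, year, room — PK (points) and explicit NOT NULL columns excluded).
instructors: 3 nullable (score, due_date, level — PK (points) and explicit NOT NULL columns excluded).
rooms: 8 nullable (room, code, weight, points, status, email, grade, building — PK (room_id) and explicit NOT NULL columns excluded).
Total: 3 + 3 + 3 + 8 = 17.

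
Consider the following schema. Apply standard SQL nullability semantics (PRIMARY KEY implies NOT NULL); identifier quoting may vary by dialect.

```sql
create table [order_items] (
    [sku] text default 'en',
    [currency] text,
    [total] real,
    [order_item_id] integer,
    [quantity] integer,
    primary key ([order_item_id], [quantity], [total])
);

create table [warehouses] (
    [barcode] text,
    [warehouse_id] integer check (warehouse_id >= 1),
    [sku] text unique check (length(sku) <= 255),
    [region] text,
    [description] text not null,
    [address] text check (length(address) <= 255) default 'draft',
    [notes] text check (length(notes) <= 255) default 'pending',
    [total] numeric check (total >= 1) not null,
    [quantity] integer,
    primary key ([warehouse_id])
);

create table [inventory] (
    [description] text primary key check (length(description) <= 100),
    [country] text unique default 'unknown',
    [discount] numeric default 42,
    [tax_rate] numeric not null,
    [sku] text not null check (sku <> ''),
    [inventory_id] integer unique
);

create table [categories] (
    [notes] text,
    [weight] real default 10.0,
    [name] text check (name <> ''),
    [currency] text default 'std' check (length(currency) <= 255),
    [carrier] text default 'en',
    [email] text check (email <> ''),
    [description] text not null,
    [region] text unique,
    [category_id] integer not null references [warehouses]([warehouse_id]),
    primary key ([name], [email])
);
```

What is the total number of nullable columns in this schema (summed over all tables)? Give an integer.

16

order_items: 2 nullable (sku, currency — PK (order_item_id, quantity, total) and explicit NOT NULL columns excluded).
warehouses: 6 nullable (barcode, sku, region, address, notes, quantity — PK (warehouse_id) and explicit NOT NULL columns excluded).
inventory: 3 nullable (country, discount, inventory_id — PK (description) and explicit NOT NULL columns excluded).
categories: 5 nullable (notes, weight, currency, carrier, region — PK (name, email) and explicit NOT NULL columns excluded).
Total: 2 + 6 + 3 + 5 = 16.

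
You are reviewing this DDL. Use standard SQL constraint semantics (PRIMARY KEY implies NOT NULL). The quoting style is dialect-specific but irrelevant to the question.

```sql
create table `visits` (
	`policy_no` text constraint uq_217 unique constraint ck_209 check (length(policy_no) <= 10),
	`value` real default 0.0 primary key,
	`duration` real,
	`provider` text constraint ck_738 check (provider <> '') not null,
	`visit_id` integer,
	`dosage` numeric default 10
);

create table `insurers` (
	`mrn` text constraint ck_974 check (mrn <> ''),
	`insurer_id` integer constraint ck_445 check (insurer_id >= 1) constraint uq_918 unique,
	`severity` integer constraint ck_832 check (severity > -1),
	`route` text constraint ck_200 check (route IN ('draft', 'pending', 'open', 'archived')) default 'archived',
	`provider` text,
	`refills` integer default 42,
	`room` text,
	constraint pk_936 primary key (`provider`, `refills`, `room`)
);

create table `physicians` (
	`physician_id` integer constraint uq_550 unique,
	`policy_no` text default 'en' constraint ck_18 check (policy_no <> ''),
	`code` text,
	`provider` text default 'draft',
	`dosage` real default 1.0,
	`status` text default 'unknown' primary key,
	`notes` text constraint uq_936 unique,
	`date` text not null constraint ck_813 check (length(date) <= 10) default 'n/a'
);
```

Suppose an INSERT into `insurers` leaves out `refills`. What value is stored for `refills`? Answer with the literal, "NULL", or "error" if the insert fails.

42

refills has an explicit DEFAULT 42.
When the column is omitted from an INSERT, that default is used.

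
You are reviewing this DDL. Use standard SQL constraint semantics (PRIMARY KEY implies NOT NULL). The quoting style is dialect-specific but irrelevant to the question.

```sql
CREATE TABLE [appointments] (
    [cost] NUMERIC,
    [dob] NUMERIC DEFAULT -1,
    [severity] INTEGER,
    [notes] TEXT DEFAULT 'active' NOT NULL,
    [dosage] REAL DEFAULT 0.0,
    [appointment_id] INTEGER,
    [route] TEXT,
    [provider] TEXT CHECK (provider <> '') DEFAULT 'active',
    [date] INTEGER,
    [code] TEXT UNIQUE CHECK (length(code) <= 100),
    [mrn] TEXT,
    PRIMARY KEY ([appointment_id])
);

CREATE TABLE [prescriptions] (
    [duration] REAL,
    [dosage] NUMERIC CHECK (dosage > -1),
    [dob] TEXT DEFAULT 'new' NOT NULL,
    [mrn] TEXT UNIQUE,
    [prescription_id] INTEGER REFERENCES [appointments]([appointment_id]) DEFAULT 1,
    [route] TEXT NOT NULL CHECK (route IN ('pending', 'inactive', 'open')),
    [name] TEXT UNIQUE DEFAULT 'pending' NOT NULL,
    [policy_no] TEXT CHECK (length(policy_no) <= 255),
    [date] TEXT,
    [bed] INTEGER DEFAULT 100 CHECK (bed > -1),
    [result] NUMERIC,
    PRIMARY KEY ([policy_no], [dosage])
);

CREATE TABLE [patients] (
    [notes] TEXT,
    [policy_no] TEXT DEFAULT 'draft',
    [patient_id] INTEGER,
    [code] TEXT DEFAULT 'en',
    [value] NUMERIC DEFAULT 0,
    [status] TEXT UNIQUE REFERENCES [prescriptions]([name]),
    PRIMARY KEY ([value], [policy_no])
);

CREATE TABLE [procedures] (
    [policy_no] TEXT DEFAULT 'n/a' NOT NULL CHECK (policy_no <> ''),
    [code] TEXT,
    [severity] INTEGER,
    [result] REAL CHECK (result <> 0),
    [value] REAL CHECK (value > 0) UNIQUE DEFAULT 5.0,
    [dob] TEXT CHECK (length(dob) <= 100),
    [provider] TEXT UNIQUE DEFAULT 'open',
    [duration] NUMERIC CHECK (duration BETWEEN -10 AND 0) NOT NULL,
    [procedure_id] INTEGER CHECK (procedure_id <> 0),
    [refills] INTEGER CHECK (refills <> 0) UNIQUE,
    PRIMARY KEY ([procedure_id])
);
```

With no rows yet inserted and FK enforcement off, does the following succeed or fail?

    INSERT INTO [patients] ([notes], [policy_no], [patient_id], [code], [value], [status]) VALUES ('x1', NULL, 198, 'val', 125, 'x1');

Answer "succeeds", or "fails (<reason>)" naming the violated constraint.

policy_no is explicitly set to NULL, but policy_no is part of the PRIMARY KEY (implied NOT NULL).

fails (NOT NULL on policy_no)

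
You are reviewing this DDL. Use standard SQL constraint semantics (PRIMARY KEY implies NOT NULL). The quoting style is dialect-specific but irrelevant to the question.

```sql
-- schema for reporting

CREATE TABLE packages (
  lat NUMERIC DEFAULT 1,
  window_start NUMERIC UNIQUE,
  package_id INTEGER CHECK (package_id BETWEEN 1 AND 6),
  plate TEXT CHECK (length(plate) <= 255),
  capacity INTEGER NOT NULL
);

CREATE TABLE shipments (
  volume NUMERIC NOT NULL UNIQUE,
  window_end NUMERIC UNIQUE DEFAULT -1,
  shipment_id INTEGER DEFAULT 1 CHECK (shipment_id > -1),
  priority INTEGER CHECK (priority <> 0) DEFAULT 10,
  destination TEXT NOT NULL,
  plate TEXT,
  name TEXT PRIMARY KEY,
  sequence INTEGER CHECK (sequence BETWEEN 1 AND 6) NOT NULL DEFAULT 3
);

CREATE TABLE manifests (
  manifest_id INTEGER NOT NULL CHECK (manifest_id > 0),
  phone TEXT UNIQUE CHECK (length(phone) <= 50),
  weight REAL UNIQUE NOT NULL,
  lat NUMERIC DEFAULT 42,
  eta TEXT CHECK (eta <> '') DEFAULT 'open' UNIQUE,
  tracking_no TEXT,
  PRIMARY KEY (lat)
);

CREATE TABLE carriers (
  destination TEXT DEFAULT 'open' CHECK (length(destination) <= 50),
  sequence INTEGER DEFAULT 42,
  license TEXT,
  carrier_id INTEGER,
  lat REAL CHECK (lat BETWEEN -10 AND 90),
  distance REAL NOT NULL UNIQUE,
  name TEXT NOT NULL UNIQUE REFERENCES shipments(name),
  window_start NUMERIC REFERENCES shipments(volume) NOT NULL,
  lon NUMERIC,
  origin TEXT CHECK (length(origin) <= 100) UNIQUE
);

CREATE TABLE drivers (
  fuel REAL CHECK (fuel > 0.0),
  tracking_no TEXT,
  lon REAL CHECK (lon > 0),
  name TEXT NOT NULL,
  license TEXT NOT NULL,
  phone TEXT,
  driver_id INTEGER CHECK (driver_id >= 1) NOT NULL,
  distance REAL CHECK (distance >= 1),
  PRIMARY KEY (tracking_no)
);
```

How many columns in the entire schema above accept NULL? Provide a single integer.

22

packages: 4 nullable (lat, window_start, package_id, plate — PK none and explicit NOT NULL columns excluded).
shipments: 4 nullable (window_end, shipment_id, priority, plate — PK (name) and explicit NOT NULL columns excluded).
manifests: 3 nullable (phone, eta, tracking_no — PK (lat) and explicit NOT NULL columns excluded).
carriers: 7 nullable (destination, sequence, license, carrier_id, lat, lon, origin — PK none and explicit NOT NULL columns excluded).
drivers: 4 nullable (fuel, lon, phone, distance — PK (tracking_no) and explicit NOT NULL columns excluded).
Total: 4 + 4 + 3 + 7 + 4 = 22.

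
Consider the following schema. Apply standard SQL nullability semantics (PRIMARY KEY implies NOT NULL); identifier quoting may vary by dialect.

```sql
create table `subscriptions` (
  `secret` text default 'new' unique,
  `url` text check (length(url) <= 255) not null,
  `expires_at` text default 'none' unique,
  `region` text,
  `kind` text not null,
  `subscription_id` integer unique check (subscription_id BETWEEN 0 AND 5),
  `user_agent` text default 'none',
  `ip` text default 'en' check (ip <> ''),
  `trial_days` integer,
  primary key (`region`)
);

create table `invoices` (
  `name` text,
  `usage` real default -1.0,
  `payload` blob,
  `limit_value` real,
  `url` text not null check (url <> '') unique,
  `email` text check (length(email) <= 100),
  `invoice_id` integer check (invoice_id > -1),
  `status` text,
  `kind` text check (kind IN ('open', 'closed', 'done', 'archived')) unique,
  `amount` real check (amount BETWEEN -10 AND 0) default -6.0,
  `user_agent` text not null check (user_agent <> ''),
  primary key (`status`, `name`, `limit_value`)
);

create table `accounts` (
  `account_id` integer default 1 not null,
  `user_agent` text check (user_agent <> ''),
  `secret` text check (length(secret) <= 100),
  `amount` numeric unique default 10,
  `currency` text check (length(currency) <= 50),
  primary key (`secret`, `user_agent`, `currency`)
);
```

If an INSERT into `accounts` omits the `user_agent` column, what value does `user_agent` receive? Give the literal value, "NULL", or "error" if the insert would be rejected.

error

user_agent has no DEFAULT clause.
Omitting it would insert NULL, but it is part of the PRIMARY KEY, so the INSERT fails.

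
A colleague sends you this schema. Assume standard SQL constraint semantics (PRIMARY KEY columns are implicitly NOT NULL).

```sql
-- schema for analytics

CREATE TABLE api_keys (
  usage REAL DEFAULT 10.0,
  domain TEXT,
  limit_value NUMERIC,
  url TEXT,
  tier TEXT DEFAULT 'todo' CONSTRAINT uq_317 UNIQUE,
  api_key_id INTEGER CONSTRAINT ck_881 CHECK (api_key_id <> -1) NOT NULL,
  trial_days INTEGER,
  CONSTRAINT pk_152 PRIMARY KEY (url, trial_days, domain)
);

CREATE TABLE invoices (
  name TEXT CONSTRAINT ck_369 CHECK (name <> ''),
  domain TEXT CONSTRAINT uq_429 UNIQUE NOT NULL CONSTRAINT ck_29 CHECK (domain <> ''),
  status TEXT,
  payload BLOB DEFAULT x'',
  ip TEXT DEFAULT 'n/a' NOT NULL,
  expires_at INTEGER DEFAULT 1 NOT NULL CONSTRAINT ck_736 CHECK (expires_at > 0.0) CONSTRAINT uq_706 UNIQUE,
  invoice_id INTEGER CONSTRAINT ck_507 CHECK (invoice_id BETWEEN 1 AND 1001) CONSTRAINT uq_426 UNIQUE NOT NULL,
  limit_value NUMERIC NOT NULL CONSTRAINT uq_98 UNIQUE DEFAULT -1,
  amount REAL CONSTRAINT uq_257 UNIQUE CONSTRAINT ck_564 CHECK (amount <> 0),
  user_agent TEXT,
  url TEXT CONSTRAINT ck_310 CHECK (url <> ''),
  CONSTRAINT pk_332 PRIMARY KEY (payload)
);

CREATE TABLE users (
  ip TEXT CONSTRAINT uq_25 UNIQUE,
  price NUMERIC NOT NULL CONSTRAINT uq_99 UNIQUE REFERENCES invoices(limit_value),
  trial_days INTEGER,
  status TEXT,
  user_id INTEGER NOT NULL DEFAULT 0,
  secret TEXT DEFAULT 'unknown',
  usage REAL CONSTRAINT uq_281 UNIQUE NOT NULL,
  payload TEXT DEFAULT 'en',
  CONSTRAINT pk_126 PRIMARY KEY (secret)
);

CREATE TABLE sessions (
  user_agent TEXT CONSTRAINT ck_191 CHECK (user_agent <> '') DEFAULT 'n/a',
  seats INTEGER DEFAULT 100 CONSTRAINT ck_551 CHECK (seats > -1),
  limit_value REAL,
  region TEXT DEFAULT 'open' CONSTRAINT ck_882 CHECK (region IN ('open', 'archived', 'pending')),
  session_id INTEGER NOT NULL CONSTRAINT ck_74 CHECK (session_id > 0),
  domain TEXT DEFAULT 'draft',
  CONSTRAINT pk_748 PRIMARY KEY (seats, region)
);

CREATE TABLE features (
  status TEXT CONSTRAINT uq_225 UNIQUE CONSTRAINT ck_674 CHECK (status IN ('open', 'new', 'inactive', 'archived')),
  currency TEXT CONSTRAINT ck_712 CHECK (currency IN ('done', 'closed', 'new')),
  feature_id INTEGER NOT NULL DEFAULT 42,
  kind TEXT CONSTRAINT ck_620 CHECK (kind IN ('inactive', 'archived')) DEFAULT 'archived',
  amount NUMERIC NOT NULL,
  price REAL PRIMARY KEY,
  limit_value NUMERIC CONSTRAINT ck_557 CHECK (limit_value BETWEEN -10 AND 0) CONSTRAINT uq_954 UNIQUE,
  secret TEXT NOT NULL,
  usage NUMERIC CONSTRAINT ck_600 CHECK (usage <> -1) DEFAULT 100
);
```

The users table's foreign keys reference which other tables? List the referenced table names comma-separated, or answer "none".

- price REFERENCES invoices(limit_value).

invoices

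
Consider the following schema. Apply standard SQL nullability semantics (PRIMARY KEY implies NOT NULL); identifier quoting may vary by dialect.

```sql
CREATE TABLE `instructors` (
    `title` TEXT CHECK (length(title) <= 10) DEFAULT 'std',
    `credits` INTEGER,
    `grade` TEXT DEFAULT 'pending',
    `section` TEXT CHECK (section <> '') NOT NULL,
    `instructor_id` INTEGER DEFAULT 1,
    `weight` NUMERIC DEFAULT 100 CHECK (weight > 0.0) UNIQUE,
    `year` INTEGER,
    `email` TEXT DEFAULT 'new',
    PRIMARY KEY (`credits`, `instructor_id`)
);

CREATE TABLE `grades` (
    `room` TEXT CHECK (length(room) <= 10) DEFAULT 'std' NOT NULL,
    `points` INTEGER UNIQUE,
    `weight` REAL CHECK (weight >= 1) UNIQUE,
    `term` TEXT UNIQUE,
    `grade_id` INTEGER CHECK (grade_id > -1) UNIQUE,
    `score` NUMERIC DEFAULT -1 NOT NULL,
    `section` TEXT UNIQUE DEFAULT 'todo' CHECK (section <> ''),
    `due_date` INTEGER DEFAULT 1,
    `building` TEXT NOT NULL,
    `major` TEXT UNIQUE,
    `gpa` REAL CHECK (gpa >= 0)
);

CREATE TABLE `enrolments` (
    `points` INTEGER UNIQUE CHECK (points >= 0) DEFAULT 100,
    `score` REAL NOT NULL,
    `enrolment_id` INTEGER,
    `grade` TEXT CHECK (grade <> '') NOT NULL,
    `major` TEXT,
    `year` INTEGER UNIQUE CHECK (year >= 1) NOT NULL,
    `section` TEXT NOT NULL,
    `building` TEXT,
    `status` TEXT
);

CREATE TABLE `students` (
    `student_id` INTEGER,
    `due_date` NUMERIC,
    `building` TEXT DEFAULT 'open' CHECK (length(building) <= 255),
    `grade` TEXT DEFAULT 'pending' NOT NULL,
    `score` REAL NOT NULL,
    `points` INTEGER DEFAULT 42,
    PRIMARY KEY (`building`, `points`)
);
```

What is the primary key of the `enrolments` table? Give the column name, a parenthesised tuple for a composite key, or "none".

none

No column is declared PRIMARY KEY inline, and there is no table-level PRIMARY KEY clause in enrolments.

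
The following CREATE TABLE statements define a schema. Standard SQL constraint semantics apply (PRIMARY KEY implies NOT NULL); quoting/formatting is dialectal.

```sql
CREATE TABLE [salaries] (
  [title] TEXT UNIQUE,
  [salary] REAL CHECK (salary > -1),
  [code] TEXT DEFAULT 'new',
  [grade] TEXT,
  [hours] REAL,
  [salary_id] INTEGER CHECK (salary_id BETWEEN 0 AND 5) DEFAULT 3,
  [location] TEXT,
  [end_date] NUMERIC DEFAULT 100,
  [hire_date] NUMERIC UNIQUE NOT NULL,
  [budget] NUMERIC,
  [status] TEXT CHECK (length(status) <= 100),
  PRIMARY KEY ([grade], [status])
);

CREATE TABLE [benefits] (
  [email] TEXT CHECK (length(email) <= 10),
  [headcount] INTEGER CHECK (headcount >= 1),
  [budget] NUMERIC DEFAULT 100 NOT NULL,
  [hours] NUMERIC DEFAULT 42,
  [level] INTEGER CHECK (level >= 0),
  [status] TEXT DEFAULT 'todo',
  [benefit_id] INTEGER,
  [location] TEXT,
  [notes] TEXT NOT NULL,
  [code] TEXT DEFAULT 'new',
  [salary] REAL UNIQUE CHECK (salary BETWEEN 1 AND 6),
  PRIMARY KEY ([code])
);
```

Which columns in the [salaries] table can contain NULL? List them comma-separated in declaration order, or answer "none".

title, salary, code, hours, salary_id, location, end_date, budget

- title: UNIQUE does not imply NOT NULL → nullable.
- salary: CHECK does not forbid NULL (a CHECK constraint passes when its expression is NULL) → nullable.
- code: DEFAULT only fills an omitted column; an explicit NULL is still allowed → nullable.
- grade: part of the PRIMARY KEY, which implies NOT NULL → not nullable.
- hours: no NOT NULL constraint applies → nullable.
- salary_id: CHECK does not forbid NULL (a CHECK constraint passes when its expression is NULL) → nullable.
- location: no NOT NULL constraint applies → nullable.
- end_date: DEFAULT only fills an omitted column; an explicit NULL is still allowed → nullable.
- hire_date: declared NOT NULL → not nullable.
- budget: no NOT NULL constraint applies → nullable.
- status: part of the PRIMARY KEY, which implies NOT NULL → not nullable.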